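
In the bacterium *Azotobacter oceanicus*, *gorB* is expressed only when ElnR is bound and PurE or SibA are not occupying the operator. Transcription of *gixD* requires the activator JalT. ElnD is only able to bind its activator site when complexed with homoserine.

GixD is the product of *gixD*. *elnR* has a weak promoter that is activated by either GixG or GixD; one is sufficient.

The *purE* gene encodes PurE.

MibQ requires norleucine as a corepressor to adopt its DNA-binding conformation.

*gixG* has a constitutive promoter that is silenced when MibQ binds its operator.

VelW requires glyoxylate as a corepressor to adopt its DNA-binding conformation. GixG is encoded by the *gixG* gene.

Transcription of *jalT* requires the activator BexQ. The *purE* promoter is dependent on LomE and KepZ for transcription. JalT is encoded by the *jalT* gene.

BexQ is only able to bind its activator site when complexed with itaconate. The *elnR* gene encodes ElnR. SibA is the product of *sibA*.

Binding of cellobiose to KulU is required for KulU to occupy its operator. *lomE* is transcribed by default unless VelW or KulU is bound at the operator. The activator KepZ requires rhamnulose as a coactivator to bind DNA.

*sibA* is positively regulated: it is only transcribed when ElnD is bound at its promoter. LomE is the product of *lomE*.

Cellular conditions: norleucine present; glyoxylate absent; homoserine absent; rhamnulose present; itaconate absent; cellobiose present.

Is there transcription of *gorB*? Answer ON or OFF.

OFF

Norleucine is present, so MibQ is active.
With repressor MibQ bound, *gixG* is not transcribed.
So GixG is not produced.
Itaconate is absent, so BexQ is inactive.
Required activator BexQ is absent, so *jalT* is not transcribed.
So JalT is not produced.
Required activator JalT is absent, so *gixD* is not transcribed.
So GixD is not produced.
No activator is available at the *elnR* promoter, so *elnR* is not transcribed.
So ElnR is not produced.
Glyoxylate is absent, so VelW is inactive.
Cellobiose is present, so KulU is active.
With repressor KulU bound, *lomE* is not transcribed.
So LomE is not produced.
Rhamnulose is present, so KepZ is active.
Required activator LomE is absent, so *purE* is not transcribed.
So PurE is not produced.
Homoserine is absent, so ElnD is inactive.
Required activator ElnD is absent, so *sibA* is not transcribed.
So SibA is not produced.
Required activator ElnR is absent, so *gorB* is not transcribed.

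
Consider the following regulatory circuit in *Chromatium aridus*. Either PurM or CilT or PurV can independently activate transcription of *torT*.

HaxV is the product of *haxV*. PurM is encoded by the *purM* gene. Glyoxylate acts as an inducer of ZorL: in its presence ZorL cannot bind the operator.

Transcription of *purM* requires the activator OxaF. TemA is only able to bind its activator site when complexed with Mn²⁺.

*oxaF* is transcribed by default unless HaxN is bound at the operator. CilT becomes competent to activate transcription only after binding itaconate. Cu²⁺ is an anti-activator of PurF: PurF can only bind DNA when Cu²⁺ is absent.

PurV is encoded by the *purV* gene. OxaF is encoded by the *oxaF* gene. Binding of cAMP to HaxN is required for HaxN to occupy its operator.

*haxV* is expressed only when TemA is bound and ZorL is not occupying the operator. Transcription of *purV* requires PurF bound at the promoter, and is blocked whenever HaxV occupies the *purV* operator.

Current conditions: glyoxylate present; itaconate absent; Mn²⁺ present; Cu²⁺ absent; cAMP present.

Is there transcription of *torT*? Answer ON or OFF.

cAMP is present, so HaxN is active.
With repressor HaxN bound, *oxaF* is not transcribed.
So OxaF is not produced.
Required activator OxaF is absent, so *purM* is not transcribed.
So PurM is not produced.
Itaconate is absent, so CilT is inactive.
Mn²⁺ is present, so TemA is active.
Glyoxylate is present, so ZorL is inactive.
No repressor is bound and TemA is active, so *haxV* is transcribed.
So HaxV is produced and active.
Cu²⁺ is absent, so PurF is active.
With repressor HaxV bound, *purV* is not transcribed.
So PurV is not produced.
No activator is available at the *torT* promoter, so *torT* is not transcribed.

OFF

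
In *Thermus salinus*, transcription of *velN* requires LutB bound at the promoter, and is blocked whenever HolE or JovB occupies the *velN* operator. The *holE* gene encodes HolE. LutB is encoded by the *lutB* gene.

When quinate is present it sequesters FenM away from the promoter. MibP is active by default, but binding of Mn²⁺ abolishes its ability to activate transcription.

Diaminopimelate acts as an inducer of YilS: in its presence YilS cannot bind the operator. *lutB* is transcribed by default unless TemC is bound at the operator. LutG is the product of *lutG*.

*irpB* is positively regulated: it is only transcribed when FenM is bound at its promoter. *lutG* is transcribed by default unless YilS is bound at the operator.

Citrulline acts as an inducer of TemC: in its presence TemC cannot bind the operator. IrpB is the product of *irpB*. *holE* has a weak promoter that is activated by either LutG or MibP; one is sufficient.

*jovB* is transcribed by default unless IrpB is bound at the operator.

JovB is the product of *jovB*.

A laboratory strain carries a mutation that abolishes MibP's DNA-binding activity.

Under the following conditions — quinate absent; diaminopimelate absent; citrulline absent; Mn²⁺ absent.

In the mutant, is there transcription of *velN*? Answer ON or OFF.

OFF

Diaminopimelate is absent, so YilS is active.
With repressor YilS bound, *lutG* is not transcribed.
So LutG is not produced.
MibP is non-functional in this strain, so it has no effect.
No activator is available at the *holE* promoter, so *holE* is not transcribed.
So HolE is not produced.
Quinate is absent, so FenM is active.
No repressor is bound and FenM is active, so *irpB* is transcribed.
So IrpB is produced and active.
With repressor IrpB bound, *jovB* is not transcribed.
So JovB is not produced.
Citrulline is absent, so TemC is active.
With repressor TemC bound, *lutB* is not transcribed.
So LutB is not produced.
Required activator LutB is absent, so *velN* is not transcribed.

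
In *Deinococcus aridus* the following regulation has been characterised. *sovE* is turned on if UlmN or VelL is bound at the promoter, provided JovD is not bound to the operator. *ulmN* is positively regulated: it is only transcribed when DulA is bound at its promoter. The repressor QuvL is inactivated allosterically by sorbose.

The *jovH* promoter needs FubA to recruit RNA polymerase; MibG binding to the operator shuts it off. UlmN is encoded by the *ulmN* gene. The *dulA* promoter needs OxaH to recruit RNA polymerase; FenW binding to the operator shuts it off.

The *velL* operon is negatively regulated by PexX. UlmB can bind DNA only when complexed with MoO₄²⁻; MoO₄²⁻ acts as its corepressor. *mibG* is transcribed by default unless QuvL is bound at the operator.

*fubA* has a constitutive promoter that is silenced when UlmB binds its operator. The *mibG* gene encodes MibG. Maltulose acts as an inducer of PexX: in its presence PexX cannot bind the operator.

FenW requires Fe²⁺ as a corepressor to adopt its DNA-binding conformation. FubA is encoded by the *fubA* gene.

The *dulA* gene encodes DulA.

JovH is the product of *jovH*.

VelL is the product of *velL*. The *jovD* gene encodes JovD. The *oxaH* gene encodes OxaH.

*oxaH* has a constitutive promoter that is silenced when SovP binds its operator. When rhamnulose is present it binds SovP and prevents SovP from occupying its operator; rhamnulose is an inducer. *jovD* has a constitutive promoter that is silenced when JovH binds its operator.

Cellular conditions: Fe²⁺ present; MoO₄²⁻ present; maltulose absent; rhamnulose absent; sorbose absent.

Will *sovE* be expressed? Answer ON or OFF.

Fe²⁺ is present, so FenW is active.
Rhamnulose is absent, so SovP is active.
With repressor SovP bound, *oxaH* is not transcribed.
So OxaH is not produced.
With repressor FenW bound, *dulA* is not transcribed.
So DulA is not produced.
Required activator DulA is absent, so *ulmN* is not transcribed.
So UlmN is not produced.
Maltulose is absent, so PexX is active.
With repressor PexX bound, *velL* is not transcribed.
So VelL is not produced.
MoO₄²⁻ is present, so UlmB is active.
With repressor UlmB bound, *fubA* is not transcribed.
So FubA is not produced.
Sorbose is absent, so QuvL is active.
With repressor QuvL bound, *mibG* is not transcribed.
So MibG is not produced.
Required activator FubA is absent, so *jovH* is not transcribed.
So JovH is not produced.
With no repressor bound, *jovD* is transcribed.
So JovD is produced and active.
With repressor JovD bound, *sovE* is not transcribed.

OFF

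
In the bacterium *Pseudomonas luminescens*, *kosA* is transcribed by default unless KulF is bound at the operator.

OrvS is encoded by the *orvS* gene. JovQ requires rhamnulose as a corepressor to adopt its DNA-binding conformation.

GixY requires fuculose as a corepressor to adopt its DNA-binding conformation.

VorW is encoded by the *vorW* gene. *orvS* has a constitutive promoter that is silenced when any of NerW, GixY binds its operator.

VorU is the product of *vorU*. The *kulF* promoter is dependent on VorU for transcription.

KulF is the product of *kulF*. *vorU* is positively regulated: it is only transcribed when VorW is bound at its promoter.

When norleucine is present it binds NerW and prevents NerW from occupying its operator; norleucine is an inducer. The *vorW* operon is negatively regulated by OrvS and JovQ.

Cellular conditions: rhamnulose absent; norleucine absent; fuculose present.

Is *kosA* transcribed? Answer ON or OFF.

OFF

Norleucine is absent, so NerW is active.
Fuculose is present, so GixY is active.
With repressor NerW bound, *orvS* is not transcribed.
So OrvS is not produced.
Rhamnulose is absent, so JovQ is inactive.
With no repressor bound, *vorW* is transcribed.
So VorW is produced and active.
No repressor is bound and VorW is active, so *vorU* is transcribed.
So VorU is produced and active.
No repressor is bound and VorU is active, so *kulF* is transcribed.
So KulF is produced and active.
With repressor KulF bound, *kosA* is not transcribed.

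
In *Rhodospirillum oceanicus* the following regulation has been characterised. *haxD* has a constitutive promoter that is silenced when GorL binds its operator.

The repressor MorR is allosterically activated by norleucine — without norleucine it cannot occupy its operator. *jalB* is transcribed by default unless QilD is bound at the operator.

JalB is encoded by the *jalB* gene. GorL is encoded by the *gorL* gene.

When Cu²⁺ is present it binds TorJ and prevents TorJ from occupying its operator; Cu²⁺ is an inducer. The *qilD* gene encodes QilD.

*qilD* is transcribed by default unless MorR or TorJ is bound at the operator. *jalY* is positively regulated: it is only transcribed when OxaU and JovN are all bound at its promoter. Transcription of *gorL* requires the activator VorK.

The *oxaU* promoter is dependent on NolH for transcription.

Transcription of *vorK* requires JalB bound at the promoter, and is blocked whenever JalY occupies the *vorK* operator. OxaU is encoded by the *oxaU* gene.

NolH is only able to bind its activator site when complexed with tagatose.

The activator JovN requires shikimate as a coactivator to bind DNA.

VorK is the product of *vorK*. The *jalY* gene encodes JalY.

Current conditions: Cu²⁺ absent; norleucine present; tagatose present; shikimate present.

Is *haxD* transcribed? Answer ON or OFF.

ON

Tagatose is present, so NolH is active.
No repressor is bound and NolH is active, so *oxaU* is transcribed.
So OxaU is produced and active.
Shikimate is present, so JovN is active.
No repressor is bound and OxaU and JovN are active, so *jalY* is transcribed.
So JalY is produced and active.
Norleucine is present, so MorR is active.
Cu²⁺ is absent, so TorJ is active.
With repressor MorR bound, *qilD* is not transcribed.
So QilD is not produced.
With no repressor bound, *jalB* is transcribed.
So JalB is produced and active.
With repressor JalY bound, *vorK* is not transcribed.
So VorK is not produced.
Required activator VorK is absent, so *gorL* is not transcribed.
So GorL is not produced.
With no repressor bound, *haxD* is transcribed.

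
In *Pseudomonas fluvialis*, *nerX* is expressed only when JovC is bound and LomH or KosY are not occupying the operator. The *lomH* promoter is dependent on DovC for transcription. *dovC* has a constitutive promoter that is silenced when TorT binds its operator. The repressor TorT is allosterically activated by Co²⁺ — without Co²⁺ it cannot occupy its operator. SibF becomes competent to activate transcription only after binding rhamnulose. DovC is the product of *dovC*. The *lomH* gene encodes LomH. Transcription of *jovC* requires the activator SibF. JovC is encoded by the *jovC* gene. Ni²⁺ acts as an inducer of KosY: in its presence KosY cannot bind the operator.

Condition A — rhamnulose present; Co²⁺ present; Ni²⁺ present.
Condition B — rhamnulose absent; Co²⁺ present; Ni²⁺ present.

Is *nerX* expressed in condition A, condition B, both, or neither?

A only

Condition A:
Rhamnulose is present, so SibF is active.
No repressor is bound and SibF is active, so *jovC* is transcribed.
So JovC is produced and active.
Co²⁺ is present, so TorT is active.
With repressor TorT bound, *dovC* is not transcribed.
So DovC is not produced.
Required activator DovC is absent, so *lomH* is not transcribed.
So LomH is not produced.
Ni²⁺ is present, so KosY is inactive.
No repressor is bound and JovC is active, so *nerX* is transcribed.
→ *nerX* is ON in A.
Condition B:
Rhamnulose is absent, so SibF is inactive.
Required activator SibF is absent, so *jovC* is not transcribed.
So JovC is not produced.
Co²⁺ is present, so TorT is active.
With repressor TorT bound, *dovC* is not transcribed.
So DovC is not produced.
Required activator DovC is absent, so *lomH* is not transcribed.
So LomH is not produced.
Ni²⁺ is present, so KosY is inactive.
Required activator JovC is absent, so *nerX* is not transcribed.
→ *nerX* is OFF in B.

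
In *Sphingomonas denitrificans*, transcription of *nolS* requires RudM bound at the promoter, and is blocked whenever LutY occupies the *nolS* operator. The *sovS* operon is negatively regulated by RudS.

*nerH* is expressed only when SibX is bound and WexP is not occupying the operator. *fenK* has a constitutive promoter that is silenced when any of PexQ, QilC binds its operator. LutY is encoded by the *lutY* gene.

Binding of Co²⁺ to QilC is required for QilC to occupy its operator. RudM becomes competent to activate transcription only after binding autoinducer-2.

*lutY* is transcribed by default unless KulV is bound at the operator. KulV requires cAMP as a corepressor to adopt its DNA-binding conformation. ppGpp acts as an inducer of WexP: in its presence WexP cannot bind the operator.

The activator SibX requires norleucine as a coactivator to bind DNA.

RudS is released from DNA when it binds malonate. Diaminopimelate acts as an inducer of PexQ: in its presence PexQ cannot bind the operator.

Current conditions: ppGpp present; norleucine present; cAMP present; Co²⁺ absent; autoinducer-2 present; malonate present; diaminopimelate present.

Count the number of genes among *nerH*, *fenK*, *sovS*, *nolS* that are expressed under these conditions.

4

Norleucine is present, so SibX is active.
ppGpp is present, so WexP is inactive.
No repressor is bound and SibX is active, so *nerH* is transcribed.
→ *nerH* is ON.
Diaminopimelate is present, so PexQ is inactive.
Co²⁺ is absent, so QilC is inactive.
With no repressor bound, *fenK* is transcribed.
→ *fenK* is ON.
Malonate is present, so RudS is inactive.
With no repressor bound, *sovS* is transcribed.
→ *sovS* is ON.
cAMP is present, so KulV is active.
With repressor KulV bound, *lutY* is not transcribed.
So LutY is not produced.
Autoinducer-2 is present, so RudM is active.
No repressor is bound and RudM is active, so *nolS* is transcribed.
→ *nolS* is ON.
4 of the 4 genes are transcribed.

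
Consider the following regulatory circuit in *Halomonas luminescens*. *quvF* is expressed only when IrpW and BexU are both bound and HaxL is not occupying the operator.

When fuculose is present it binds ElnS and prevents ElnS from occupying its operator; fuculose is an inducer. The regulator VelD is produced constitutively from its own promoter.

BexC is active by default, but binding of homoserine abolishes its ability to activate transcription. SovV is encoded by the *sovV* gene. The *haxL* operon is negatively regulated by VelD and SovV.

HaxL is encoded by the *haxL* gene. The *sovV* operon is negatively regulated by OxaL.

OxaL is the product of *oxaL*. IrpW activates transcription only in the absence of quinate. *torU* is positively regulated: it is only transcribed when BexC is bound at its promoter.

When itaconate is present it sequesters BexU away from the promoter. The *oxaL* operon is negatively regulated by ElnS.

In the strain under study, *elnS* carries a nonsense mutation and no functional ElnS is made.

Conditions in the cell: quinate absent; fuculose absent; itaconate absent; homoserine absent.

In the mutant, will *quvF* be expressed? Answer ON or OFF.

Quinate is absent, so IrpW is active.
VelD is produced constitutively and is active.
ElnS is non-functional in this strain, so it has no effect.
With no repressor bound, *oxaL* is transcribed.
So OxaL is produced and active.
With repressor OxaL bound, *sovV* is not transcribed.
So SovV is not produced.
With repressor VelD bound, *haxL* is not transcribed.
So HaxL is not produced.
Itaconate is absent, so BexU is active.
No repressor is bound and IrpW and BexU are active, so *quvF* is transcribed.

ON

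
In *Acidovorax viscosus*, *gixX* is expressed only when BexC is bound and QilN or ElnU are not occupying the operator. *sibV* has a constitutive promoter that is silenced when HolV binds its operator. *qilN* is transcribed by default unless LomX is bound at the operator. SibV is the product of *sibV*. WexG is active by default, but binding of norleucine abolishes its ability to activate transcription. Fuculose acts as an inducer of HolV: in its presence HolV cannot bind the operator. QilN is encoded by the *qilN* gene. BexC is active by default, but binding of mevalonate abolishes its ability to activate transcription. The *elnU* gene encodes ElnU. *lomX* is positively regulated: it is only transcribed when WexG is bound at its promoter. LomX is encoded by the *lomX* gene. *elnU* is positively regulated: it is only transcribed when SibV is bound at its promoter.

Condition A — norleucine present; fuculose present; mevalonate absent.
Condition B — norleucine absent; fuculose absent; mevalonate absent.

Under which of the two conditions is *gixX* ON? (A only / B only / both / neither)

Condition A:
Norleucine is present, so WexG is inactive.
Required activator WexG is absent, so *lomX* is not transcribed.
So LomX is not produced.
With no repressor bound, *qilN* is transcribed.
So QilN is produced and active.
Fuculose is present, so HolV is inactive.
With no repressor bound, *sibV* is transcribed.
So SibV is produced and active.
No repressor is bound and SibV is active, so *elnU* is transcribed.
So ElnU is produced and active.
Mevalonate is absent, so BexC is active.
With repressor QilN bound, *gixX* is not transcribed.
→ *gixX* is OFF in A.
Condition B:
Norleucine is absent, so WexG is active.
No repressor is bound and WexG is active, so *lomX* is transcribed.
So LomX is produced and active.
With repressor LomX bound, *qilN* is not transcribed.
So QilN is not produced.
Fuculose is absent, so HolV is active.
With repressor HolV bound, *sibV* is not transcribed.
So SibV is not produced.
Required activator SibV is absent, so *elnU* is not transcribed.
So ElnU is not produced.
Mevalonate is absent, so BexC is active.
No repressor is bound and BexC is active, so *gixX* is transcribed.
→ *gixX* is ON in B.

B only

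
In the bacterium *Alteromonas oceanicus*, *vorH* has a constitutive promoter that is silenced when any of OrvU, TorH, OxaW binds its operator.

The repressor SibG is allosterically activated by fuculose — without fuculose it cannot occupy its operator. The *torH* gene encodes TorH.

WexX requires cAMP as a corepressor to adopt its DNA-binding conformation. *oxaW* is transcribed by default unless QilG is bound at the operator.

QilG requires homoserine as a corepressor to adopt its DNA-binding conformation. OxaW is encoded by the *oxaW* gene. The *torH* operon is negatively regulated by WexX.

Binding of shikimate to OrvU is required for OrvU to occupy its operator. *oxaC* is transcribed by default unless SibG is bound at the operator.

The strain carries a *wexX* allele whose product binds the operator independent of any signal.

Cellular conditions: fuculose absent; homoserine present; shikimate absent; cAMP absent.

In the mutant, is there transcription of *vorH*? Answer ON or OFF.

ON

Shikimate is absent, so OrvU is inactive.
WexX is constitutively active in this strain.
With repressor WexX bound, *torH* is not transcribed.
So TorH is not produced.
Homoserine is present, so QilG is active.
With repressor QilG bound, *oxaW* is not transcribed.
So OxaW is not produced.
With no repressor bound, *vorH* is transcribed.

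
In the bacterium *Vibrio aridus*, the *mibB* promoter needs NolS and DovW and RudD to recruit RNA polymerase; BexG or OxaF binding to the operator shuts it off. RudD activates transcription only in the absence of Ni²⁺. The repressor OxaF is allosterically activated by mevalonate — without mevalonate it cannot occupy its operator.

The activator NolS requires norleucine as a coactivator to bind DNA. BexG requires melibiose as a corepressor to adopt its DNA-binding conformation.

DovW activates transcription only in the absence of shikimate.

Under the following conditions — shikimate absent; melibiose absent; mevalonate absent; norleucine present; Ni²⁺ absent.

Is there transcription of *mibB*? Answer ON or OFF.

Norleucine is present, so NolS is active.
Shikimate is absent, so DovW is active.
Melibiose is absent, so BexG is inactive.
Ni²⁺ is absent, so RudD is active.
Mevalonate is absent, so OxaF is inactive.
No repressor is bound and NolS and DovW and RudD are active, so *mibB* is transcribed.

ON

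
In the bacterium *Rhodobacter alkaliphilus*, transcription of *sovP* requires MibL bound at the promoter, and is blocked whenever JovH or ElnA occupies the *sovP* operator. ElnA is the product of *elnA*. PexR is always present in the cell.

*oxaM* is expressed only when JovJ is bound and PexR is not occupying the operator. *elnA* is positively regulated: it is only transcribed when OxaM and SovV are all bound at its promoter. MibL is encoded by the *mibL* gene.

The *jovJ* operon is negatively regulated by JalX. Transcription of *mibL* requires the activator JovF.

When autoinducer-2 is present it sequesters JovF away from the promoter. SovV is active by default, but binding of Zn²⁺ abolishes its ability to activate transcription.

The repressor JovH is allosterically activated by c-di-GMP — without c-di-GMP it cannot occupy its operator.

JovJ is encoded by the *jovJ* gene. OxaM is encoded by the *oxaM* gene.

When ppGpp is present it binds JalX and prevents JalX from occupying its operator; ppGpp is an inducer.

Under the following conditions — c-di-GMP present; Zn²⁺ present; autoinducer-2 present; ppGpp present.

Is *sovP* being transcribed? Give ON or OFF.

c-di-GMP is present, so JovH is active.
PexR is produced constitutively and is active.
ppGpp is present, so JalX is inactive.
With no repressor bound, *jovJ* is transcribed.
So JovJ is produced and active.
With repressor PexR bound, *oxaM* is not transcribed.
So OxaM is not produced.
Zn²⁺ is present, so SovV is inactive.
Required activator OxaM is absent, so *elnA* is not transcribed.
So ElnA is not produced.
Autoinducer-2 is present, so JovF is inactive.
Required activator JovF is absent, so *mibL* is not transcribed.
So MibL is not produced.
With repressor JovH bound, *sovP* is not transcribed.

OFF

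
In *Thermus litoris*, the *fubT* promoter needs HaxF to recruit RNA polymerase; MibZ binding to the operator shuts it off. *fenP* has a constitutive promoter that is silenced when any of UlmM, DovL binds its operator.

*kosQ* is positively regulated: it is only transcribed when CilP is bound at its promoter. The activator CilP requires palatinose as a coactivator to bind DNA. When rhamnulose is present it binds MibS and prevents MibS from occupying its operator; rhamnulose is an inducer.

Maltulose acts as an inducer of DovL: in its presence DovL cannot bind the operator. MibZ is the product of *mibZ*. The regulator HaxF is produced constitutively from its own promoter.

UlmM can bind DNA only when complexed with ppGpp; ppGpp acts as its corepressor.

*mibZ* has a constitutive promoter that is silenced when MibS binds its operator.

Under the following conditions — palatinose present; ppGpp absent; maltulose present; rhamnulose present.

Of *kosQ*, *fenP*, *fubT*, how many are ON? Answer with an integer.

2

Palatinose is present, so CilP is active.
No repressor is bound and CilP is active, so *kosQ* is transcribed.
→ *kosQ* is ON.
ppGpp is absent, so UlmM is inactive.
Maltulose is present, so DovL is inactive.
With no repressor bound, *fenP* is transcribed.
→ *fenP* is ON.
Rhamnulose is present, so MibS is inactive.
With no repressor bound, *mibZ* is transcribed.
So MibZ is produced and active.
HaxF is produced constitutively and is active.
With repressor MibZ bound, *fubT* is not transcribed.
→ *fubT* is OFF.
2 of the 3 genes are transcribed.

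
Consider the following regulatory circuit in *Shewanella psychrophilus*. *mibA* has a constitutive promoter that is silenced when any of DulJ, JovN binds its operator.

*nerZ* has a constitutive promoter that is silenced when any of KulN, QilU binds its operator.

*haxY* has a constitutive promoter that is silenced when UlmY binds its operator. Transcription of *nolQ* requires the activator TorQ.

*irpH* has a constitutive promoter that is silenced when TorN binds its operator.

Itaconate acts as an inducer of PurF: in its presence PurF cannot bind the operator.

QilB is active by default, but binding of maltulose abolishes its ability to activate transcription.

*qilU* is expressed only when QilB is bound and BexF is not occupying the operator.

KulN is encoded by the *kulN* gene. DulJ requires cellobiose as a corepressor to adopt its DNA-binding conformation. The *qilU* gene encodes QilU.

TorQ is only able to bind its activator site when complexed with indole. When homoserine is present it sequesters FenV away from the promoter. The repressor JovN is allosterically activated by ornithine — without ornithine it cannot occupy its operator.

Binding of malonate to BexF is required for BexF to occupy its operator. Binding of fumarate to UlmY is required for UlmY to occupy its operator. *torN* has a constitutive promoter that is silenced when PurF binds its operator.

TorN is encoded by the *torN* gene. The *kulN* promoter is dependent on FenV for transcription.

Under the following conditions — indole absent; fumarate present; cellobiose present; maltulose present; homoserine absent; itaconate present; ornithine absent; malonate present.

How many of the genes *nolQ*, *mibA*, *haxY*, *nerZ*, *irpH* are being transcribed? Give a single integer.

Indole is absent, so TorQ is inactive.
Required activator TorQ is absent, so *nolQ* is not transcribed.
→ *nolQ* is OFF.
Cellobiose is present, so DulJ is active.
Ornithine is absent, so JovN is inactive.
With repressor DulJ bound, *mibA* is not transcribed.
→ *mibA* is OFF.
Fumarate is present, so UlmY is active.
With repressor UlmY bound, *haxY* is not transcribed.
→ *haxY* is OFF.
Homoserine is absent, so FenV is active.
No repressor is bound and FenV is active, so *kulN* is transcribed.
So KulN is produced and active.
Maltulose is present, so QilB is inactive.
Malonate is present, so BexF is active.
With repressor BexF bound, *qilU* is not transcribed.
So QilU is not produced.
With repressor KulN bound, *nerZ* is not transcribed.
→ *nerZ* is OFF.
Itaconate is present, so PurF is inactive.
With no repressor bound, *torN* is transcribed.
So TorN is produced and active.
With repressor TorN bound, *irpH* is not transcribed.
→ *irpH* is OFF.
0 of the 5 genes are transcribed.

0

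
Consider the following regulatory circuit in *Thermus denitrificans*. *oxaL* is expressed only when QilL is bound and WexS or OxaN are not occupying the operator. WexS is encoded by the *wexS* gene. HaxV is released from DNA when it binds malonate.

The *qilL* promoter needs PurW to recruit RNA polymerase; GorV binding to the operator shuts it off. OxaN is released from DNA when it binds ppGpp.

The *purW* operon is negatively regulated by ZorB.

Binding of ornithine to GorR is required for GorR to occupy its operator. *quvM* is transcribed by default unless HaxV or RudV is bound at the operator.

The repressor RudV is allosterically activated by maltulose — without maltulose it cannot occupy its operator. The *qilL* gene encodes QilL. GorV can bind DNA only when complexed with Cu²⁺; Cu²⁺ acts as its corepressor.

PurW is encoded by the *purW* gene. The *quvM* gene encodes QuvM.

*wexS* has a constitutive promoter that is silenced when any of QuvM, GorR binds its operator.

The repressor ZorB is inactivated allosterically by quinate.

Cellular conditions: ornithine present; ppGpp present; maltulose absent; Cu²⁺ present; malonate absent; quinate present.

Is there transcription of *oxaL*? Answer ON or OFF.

OFF

Quinate is present, so ZorB is inactive.
With no repressor bound, *purW* is transcribed.
So PurW is produced and active.
Cu²⁺ is present, so GorV is active.
With repressor GorV bound, *qilL* is not transcribed.
So QilL is not produced.
Malonate is absent, so HaxV is active.
Maltulose is absent, so RudV is inactive.
With repressor HaxV bound, *quvM* is not transcribed.
So QuvM is not produced.
Ornithine is present, so GorR is active.
With repressor GorR bound, *wexS* is not transcribed.
So WexS is not produced.
ppGpp is present, so OxaN is inactive.
Required activator QilL is absent, so *oxaL* is not transcribed.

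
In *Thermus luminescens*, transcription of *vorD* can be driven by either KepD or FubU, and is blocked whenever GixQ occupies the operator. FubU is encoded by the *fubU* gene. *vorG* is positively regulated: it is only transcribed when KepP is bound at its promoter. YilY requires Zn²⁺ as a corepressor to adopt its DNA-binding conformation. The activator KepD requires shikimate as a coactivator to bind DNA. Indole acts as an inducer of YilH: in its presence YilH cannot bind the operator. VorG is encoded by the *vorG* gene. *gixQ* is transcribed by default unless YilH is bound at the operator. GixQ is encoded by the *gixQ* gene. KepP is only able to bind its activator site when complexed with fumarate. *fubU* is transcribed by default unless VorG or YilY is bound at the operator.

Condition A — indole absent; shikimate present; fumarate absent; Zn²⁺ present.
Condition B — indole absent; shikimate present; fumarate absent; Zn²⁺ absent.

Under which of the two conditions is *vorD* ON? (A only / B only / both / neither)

both

Condition A:
Indole is absent, so YilH is active.
With repressor YilH bound, *gixQ* is not transcribed.
So GixQ is not produced.
Shikimate is present, so KepD is active.
Fumarate is absent, so KepP is inactive.
Required activator KepP is absent, so *vorG* is not transcribed.
So VorG is not produced.
Zn²⁺ is present, so YilY is active.
With repressor YilY bound, *fubU* is not transcribed.
So FubU is not produced.
Activator KepD is present, so *vorD* is transcribed.
→ *vorD* is ON in A.
Condition B:
Indole is absent, so YilH is active.
With repressor YilH bound, *gixQ* is not transcribed.
So GixQ is not produced.
Shikimate is present, so KepD is active.
Fumarate is absent, so KepP is inactive.
Required activator KepP is absent, so *vorG* is not transcribed.
So VorG is not produced.
Zn²⁺ is absent, so YilY is inactive.
With no repressor bound, *fubU* is transcribed.
So FubU is produced and active.
Activator KepD is present, so *vorD* is transcribed.
→ *vorD* is ON in B.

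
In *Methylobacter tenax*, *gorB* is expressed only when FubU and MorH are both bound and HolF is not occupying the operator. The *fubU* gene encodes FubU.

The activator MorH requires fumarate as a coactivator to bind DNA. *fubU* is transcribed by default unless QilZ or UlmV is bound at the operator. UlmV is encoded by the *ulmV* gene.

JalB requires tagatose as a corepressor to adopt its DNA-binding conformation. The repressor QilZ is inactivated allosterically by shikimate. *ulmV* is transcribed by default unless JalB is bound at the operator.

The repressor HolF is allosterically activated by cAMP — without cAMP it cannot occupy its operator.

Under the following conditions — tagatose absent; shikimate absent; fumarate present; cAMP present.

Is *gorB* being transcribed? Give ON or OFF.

Shikimate is absent, so QilZ is active.
Tagatose is absent, so JalB is inactive.
With no repressor bound, *ulmV* is transcribed.
So UlmV is produced and active.
With repressor QilZ bound, *fubU* is not transcribed.
So FubU is not produced.
Fumarate is present, so MorH is active.
cAMP is present, so HolF is active.
With repressor HolF bound, *gorB* is not transcribed.

OFF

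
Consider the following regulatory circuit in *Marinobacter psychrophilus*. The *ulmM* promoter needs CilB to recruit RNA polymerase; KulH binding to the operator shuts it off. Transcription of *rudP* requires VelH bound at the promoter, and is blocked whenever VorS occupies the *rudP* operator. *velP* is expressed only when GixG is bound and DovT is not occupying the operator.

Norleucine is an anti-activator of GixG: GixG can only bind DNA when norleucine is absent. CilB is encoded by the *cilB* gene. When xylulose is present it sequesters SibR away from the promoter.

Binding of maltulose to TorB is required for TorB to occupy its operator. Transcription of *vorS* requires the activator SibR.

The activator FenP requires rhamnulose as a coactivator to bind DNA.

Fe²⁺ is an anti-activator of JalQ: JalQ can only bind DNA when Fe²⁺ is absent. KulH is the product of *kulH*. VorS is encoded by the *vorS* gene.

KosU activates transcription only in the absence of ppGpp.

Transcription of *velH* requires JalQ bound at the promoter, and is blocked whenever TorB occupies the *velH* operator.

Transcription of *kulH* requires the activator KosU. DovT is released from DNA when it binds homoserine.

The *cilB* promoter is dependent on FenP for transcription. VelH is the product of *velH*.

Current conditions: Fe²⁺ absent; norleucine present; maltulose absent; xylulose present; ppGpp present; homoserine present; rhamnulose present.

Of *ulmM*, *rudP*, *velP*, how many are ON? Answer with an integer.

2

ppGpp is present, so KosU is inactive.
Required activator KosU is absent, so *kulH* is not transcribed.
So KulH is not produced.
Rhamnulose is present, so FenP is active.
No repressor is bound and FenP is active, so *cilB* is transcribed.
So CilB is produced and active.
No repressor is bound and CilB is active, so *ulmM* is transcribed.
→ *ulmM* is ON.
Xylulose is present, so SibR is inactive.
Required activator SibR is absent, so *vorS* is not transcribed.
So VorS is not produced.
Fe²⁺ is absent, so JalQ is active.
Maltulose is absent, so TorB is inactive.
No repressor is bound and JalQ is active, so *velH* is transcribed.
So VelH is produced and active.
No repressor is bound and VelH is active, so *rudP* is transcribed.
→ *rudP* is ON.
Homoserine is present, so DovT is inactive.
Norleucine is present, so GixG is inactive.
Required activator GixG is absent, so *velP* is not transcribed.
→ *velP* is OFF.
2 of the 3 genes are transcribed.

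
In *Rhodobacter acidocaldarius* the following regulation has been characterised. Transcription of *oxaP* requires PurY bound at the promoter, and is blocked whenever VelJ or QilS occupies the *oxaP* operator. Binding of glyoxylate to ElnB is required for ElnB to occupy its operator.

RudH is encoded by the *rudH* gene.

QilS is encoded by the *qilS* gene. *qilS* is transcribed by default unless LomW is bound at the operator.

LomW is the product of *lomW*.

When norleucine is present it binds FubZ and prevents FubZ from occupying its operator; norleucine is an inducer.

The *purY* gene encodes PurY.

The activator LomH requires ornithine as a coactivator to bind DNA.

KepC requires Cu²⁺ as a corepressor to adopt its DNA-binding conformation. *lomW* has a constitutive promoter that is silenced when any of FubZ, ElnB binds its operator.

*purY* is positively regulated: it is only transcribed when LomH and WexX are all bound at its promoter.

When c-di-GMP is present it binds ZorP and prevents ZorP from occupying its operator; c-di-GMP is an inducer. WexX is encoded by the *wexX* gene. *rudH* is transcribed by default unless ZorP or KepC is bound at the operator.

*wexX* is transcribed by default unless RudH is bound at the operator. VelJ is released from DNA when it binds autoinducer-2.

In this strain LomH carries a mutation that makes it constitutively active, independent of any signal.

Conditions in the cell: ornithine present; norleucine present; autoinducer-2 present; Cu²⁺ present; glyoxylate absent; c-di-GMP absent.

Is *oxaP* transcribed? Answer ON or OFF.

Autoinducer-2 is present, so VelJ is inactive.
Norleucine is present, so FubZ is inactive.
Glyoxylate is absent, so ElnB is inactive.
With no repressor bound, *lomW* is transcribed.
So LomW is produced and active.
With repressor LomW bound, *qilS* is not transcribed.
So QilS is not produced.
LomH is constitutively active in this strain.
c-di-GMP is absent, so ZorP is active.
Cu²⁺ is present, so KepC is active.
With repressor ZorP bound, *rudH* is not transcribed.
So RudH is not produced.
With no repressor bound, *wexX* is transcribed.
So WexX is produced and active.
No repressor is bound and LomH and WexX are active, so *purY* is transcribed.
So PurY is produced and active.
No repressor is bound and PurY is active, so *oxaP* is transcribed.

ON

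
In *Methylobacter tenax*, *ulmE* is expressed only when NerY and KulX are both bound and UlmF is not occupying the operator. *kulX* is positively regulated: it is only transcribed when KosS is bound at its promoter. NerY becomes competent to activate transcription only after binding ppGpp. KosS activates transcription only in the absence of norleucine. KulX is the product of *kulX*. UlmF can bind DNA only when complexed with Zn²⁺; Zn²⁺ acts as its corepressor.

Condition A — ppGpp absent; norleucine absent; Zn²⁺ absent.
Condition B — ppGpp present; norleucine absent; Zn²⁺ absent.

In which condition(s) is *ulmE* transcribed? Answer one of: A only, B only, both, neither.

B only

Condition A:
ppGpp is absent, so NerY is inactive.
Norleucine is absent, so KosS is active.
No repressor is bound and KosS is active, so *kulX* is transcribed.
So KulX is produced and active.
Zn²⁺ is absent, so UlmF is inactive.
Required activator NerY is absent, so *ulmE* is not transcribed.
→ *ulmE* is OFF in A.
Condition B:
ppGpp is present, so NerY is active.
Norleucine is absent, so KosS is active.
No repressor is bound and KosS is active, so *kulX* is transcribed.
So KulX is produced and active.
Zn²⁺ is absent, so UlmF is inactive.
No repressor is bound and NerY and KulX are active, so *ulmE* is transcribed.
→ *ulmE* is ON in B.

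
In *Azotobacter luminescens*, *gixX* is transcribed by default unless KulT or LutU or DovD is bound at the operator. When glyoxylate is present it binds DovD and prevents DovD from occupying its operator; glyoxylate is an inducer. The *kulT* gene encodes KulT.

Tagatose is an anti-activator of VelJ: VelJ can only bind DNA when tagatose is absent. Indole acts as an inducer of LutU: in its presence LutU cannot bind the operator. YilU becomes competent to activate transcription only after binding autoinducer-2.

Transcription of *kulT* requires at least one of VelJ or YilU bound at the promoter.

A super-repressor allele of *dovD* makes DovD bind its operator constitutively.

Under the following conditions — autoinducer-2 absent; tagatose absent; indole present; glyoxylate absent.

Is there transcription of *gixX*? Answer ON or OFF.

Tagatose is absent, so VelJ is active.
Autoinducer-2 is absent, so YilU is inactive.
Activator VelJ is present, so *kulT* is transcribed.
So KulT is produced and active.
Indole is present, so LutU is inactive.
DovD is constitutively active in this strain.
With repressor KulT bound, *gixX* is not transcribed.

OFF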